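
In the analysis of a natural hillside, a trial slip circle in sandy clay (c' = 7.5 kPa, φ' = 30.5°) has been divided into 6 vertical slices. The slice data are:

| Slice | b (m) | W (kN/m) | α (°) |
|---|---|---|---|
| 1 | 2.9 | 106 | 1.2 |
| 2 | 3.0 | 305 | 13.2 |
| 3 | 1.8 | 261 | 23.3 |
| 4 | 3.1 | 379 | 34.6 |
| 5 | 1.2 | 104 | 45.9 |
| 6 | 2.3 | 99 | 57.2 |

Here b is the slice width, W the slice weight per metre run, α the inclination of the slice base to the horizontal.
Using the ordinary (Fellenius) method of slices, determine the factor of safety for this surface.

FS = 1.40

Ordinary method of slices: FS = Σ[c'·Δl_i + (W_i cosα_i)·tanφ'] / Σ W_i sinα_i, with Δl_i = b_i / cosα_i.
Slice 1: Δl = 2.9/cos1.2° = 2.901 m; N'_1 = 106·cos1.2° = 106.0; c'Δl = 21.75; W sinα = 2.2
Slice 2: Δl = 3.0/cos13.2° = 3.081 m; N'_2 = 305·cos13.2° = 296.9; c'Δl = 23.11; W sinα = 69.6
Slice 3: Δl = 1.8/cos23.3° = 1.960 m; N'_3 = 261·cos23.3° = 239.7; c'Δl = 14.70; W sinα = 103.2
Slice 4: Δl = 3.1/cos34.6° = 3.766 m; N'_4 = 379·cos34.6° = 312.0; c'Δl = 28.25; W sinα = 215.2
Slice 5: Δl = 1.2/cos45.9° = 1.724 m; N'_5 = 104·cos45.9° = 72.4; c'Δl = 12.93; W sinα = 74.7
Slice 6: Δl = 2.3/cos57.2° = 4.246 m; N'_6 = 99·cos57.2° = 53.6; c'Δl = 31.84; W sinα = 83.2
Σc'Δl = 132.6 kN/m; ΣN' = 1080.6 kN/m; ΣW sinα = 548.2 kN/m
Resisting = 132.6 + 1080.6·tan30.5° = 132.6 + 636.5 = 769.1 kN/m
FS = 769.1 / 548.2 = 1.403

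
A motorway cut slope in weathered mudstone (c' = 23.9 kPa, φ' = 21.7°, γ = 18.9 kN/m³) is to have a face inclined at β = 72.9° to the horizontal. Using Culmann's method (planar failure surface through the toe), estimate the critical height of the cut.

H_c = 12.03 m

Culmann's analysis gives the critical failure plane at α_cr = (β + φ')/2 = (72.9 + 21.7)/2 = 47.3°, and the critical height
H_c = (4c'/γ) · sinβ cosφ' / [1 − cos(β − φ')]
    = (4·23.9/18.9) · sin72.9°·cos21.7° / [1 − cos(51.2°)]
    = 5.058 · 0.9558·0.9291 / [1 − 0.6266]
    = 5.058 · 0.8881 / 0.3734
    = 12.03 m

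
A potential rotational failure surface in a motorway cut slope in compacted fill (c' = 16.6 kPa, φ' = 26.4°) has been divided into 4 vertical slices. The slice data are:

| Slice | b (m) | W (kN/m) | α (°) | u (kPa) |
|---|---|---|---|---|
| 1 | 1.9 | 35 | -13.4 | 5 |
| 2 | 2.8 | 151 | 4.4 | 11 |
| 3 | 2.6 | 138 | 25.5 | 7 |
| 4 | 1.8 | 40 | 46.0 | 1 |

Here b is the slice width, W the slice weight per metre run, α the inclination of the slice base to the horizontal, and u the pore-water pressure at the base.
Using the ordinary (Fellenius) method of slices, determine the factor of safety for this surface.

FS = 3.33

Ordinary method of slices: FS = Σ[c'·Δl_i + (W_i cosα_i − u_i·Δl_i)·tanφ'] / Σ W_i sinα_i, with Δl_i = b_i / cosα_i.
Slice 1: Δl = 1.9/cos(-13.4°) = 1.953 m; N'_1 = 35·cos(-13.4°) − 5·1.953 = 24.3; c'Δl = 32.42; W sinα = -8.1
Slice 2: Δl = 2.8/cos4.4° = 2.808 m; N'_2 = 151·cos4.4° − 11·2.808 = 119.7; c'Δl = 46.62; W sinα = 11.6
Slice 3: Δl = 2.6/cos25.5° = 2.881 m; N'_3 = 138·cos25.5° − 7·2.881 = 104.4; c'Δl = 47.82; W sinα = 59.4
Slice 4: Δl = 1.8/cos46.0° = 2.591 m; N'_4 = 40·cos46.0° − 1·2.591 = 25.2; c'Δl = 43.01; W sinα = 28.8
Σc'Δl = 169.9 kN/m; ΣN' = 273.5 kN/m; ΣW sinα = 91.7 kN/m
Resisting = 169.9 + 273.5·tan26.4° = 169.9 + 135.8 = 305.7 kN/m
FS = 305.7 / 91.7 = 3.335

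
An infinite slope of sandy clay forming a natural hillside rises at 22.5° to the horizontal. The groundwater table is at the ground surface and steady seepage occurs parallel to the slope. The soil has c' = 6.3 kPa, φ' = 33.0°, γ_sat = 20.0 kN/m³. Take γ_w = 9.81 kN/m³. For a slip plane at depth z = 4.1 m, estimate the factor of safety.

FS = 1.02

With seepage parallel to the slope and the water table at the surface, the effective normal stress on the slip plane uses the buoyant unit weight γ' = γ_sat − γ_w while the driving shear stress uses γ_sat:
FS = [c' + γ' z cos²β tanφ'] / [γ_sat z sinβ cosβ]
γ' = 20.0 − 9.81 = 10.19 kN/m³
Numerator = 6.3 + 10.19·4.1·cos²22.5°·tan33.0° = 6.3 + 10.19·4.1·0.8536·0.6494 = 29.458 kPa
Denominator = 20.0·4.1·sin22.5°·cos22.5° = 20.0·4.1·0.3827·0.9239 = 28.991 kPa
FS = 29.458 / 28.991 = 1.016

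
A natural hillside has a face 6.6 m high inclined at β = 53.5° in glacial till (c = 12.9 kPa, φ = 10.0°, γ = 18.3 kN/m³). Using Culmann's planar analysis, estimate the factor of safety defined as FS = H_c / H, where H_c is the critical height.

H_c = (4c/γ) · sinβ cosφ / [1 − cos(β − φ)]
    = (4·12.9/18.3) · sin53.5°·cos10.0° / [1 − cos43.5°]
    = 2.820 · 0.7916 / 0.2746 = 8.13 m
FS = H_c / H = 8.13 / 6.6 = 1.232

FS = 1.23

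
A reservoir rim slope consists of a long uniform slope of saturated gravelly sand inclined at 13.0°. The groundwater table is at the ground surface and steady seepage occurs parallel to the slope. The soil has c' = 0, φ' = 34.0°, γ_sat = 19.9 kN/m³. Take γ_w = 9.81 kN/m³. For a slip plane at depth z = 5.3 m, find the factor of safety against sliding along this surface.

FS = 1.48

With seepage parallel to the slope and the water table at the surface, the effective normal stress on the slip plane uses the buoyant unit weight γ' = γ_sat − γ_w while the driving shear stress uses γ_sat:
FS = [c' + γ' z cos²β tanφ'] / [γ_sat z sinβ cosβ]
(For c' = 0 this reduces to FS = (γ'/γ_sat)·tanφ'/tanβ.)
γ' = 19.9 − 9.81 = 10.09 kN/m³
Numerator = 0.0 + 10.09·5.3·cos²13.0°·tan34.0° = 0.0 + 10.09·5.3·0.9494·0.6745 = 34.245 kPa
Denominator = 19.9·5.3·sin13.0°·cos13.0° = 19.9·5.3·0.2250·0.9744 = 23.118 kPa
FS = 34.245 / 23.118 = 1.481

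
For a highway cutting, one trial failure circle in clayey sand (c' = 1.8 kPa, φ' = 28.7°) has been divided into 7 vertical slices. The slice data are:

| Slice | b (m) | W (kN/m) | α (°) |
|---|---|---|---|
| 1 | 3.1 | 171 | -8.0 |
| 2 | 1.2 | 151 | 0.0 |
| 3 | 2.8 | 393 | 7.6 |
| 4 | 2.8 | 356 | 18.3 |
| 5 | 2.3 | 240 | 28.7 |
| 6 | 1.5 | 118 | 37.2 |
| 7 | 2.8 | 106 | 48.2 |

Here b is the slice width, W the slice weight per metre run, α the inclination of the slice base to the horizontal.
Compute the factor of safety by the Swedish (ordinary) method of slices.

Ordinary method of slices: FS = Σ[c'·Δl_i + (W_i cosα_i)·tanφ'] / Σ W_i sinα_i, with Δl_i = b_i / cosα_i.
Slice 1: Δl = 3.1/cos(-8.0°) = 3.130 m; N'_1 = 171·cos(-8.0°) = 169.3; c'Δl = 5.63; W sinα = -23.8
Slice 2: Δl = 1.2/cos0.0° = 1.200 m; N'_2 = 151·cos0.0° = 151.0; c'Δl = 2.16; W sinα = 0.0
Slice 3: Δl = 2.8/cos7.6° = 2.825 m; N'_3 = 393·cos7.6° = 389.5; c'Δl = 5.08; W sinα = 52.0
Slice 4: Δl = 2.8/cos18.3° = 2.949 m; N'_4 = 356·cos18.3° = 338.0; c'Δl = 5.31; W sinα = 111.8
Slice 5: Δl = 2.3/cos28.7° = 2.622 m; N'_5 = 240·cos28.7° = 210.5; c'Δl = 4.72; W sinα = 115.3
Slice 6: Δl = 1.5/cos37.2° = 1.883 m; N'_6 = 118·cos37.2° = 94.0; c'Δl = 3.39; W sinα = 71.3
Slice 7: Δl = 2.8/cos48.2° = 4.201 m; N'_7 = 106·cos48.2° = 70.7; c'Δl = 7.56; W sinα = 79.0
Σc'Δl = 33.9 kN/m; ΣN' = 1423.0 kN/m; ΣW sinα = 405.6 kN/m
Resisting = 33.9 + 1423.0·tan28.7° = 33.9 + 779.1 = 812.9 kN/m
FS = 812.9 / 405.6 = 2.004

FS = 2.00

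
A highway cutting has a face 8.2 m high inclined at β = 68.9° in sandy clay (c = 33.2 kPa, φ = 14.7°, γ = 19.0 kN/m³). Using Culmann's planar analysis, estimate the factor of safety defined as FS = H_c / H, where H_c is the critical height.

FS = 1.85

H_c = (4c/γ) · sinβ cosφ / [1 − cos(β − φ)]
    = (4·33.2/19.0) · sin68.9°·cos14.7° / [1 − cos54.2°]
    = 6.989 · 0.9024 / 0.4150 = 15.20 m
FS = H_c / H = 15.20 / 8.2 = 1.853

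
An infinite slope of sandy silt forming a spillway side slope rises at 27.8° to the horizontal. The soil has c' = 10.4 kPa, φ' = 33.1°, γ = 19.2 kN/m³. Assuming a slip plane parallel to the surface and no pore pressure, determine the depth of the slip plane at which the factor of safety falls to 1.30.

Setting FS = 1.30 in FS = [c' + γz cos²β tanφ'] / [γz sinβ cosβ] and solving for z:
z = c' / [γ cosβ (FS·sinβ − cosβ·tanφ')]
  = 10.4 / [19.2·cos27.8°·(1.30·sin27.8° − cos27.8°·tan33.1°)]
  = 10.4 / [19.2·0.8846·(1.30·0.4664 − 0.8846·0.6519)]
  = 10.4 / 0.5036 = 20.651 m

z = 20.65 m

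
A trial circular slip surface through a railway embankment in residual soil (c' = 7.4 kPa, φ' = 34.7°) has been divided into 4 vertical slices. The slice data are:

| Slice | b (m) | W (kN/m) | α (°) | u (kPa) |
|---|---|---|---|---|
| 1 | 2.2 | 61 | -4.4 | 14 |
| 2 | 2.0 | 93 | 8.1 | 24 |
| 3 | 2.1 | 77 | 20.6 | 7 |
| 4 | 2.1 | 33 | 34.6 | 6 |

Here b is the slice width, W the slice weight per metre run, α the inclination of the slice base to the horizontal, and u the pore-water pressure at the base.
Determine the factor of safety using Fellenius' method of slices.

FS = 3.04

Ordinary method of slices: FS = Σ[c'·Δl_i + (W_i cosα_i − u_i·Δl_i)·tanφ'] / Σ W_i sinα_i, with Δl_i = b_i / cosα_i.
Slice 1: Δl = 2.2/cos(-4.4°) = 2.207 m; N'_1 = 61·cos(-4.4°) − 14·2.207 = 29.9; c'Δl = 16.33; W sinα = -4.7
Slice 2: Δl = 2.0/cos8.1° = 2.020 m; N'_2 = 93·cos8.1° − 24·2.020 = 43.6; c'Δl = 14.95; W sinα = 13.1
Slice 3: Δl = 2.1/cos20.6° = 2.243 m; N'_3 = 77·cos20.6° − 7·2.243 = 56.4; c'Δl = 16.60; W sinα = 27.1
Slice 4: Δl = 2.1/cos34.6° = 2.551 m; N'_4 = 33·cos34.6° − 6·2.551 = 11.9; c'Δl = 18.88; W sinα = 18.7
Σc'Δl = 66.8 kN/m; ΣN' = 141.7 kN/m; ΣW sinα = 54.3 kN/m
Resisting = 66.8 + 141.7·tan34.7° = 66.8 + 98.1 = 164.9 kN/m
FS = 164.9 / 54.3 = 3.040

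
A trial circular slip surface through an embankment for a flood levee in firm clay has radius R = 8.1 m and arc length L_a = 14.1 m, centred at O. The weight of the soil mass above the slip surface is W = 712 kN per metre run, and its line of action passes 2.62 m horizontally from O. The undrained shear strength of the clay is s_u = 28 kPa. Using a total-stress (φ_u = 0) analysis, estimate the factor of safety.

FS = 1.71

Taking moments about the centre O, the resisting moment is provided by the undrained shear strength acting along the arc:
M_R = s_u·L_a·R = 28·14.10·8.1 = 3197.9 kN·m/m
M_D = W·d = 712·2.62 = 1865.4 kN·m/m
FS = M_R / M_D = 3197.9 / 1865.4 = 1.714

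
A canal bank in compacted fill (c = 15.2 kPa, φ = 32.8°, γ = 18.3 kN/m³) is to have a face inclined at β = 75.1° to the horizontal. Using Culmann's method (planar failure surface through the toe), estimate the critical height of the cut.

Culmann's analysis gives the critical failure plane at α_cr = (β + φ)/2 = (75.1 + 32.8)/2 = 53.9°, and the critical height
H_c = (4c/γ) · sinβ cosφ / [1 − cos(β − φ)]
    = (4·15.2/18.3) · sin75.1°·cos32.8° / [1 − cos(42.3°)]
    = 3.322 · 0.9664·0.8406 / [1 − 0.7396]
    = 3.322 · 0.8123 / 0.2604
    = 10.37 m

H_c = 10.37 m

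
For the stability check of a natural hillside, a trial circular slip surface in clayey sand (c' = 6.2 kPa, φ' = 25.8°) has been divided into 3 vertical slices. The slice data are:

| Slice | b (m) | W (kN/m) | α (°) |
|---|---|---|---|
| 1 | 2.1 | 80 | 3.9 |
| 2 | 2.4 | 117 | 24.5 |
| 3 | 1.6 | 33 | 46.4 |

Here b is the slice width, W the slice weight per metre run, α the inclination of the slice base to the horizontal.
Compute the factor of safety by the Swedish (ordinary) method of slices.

FS = 1.86

Ordinary method of slices: FS = Σ[c'·Δl_i + (W_i cosα_i)·tanφ'] / Σ W_i sinα_i, with Δl_i = b_i / cosα_i.
Slice 1: Δl = 2.1/cos3.9° = 2.105 m; N'_1 = 80·cos3.9° = 79.8; c'Δl = 13.05; W sinα = 5.4
Slice 2: Δl = 2.4/cos24.5° = 2.637 m; N'_2 = 117·cos24.5° = 106.5; c'Δl = 16.35; W sinα = 48.5
Slice 3: Δl = 1.6/cos46.4° = 2.320 m; N'_3 = 33·cos46.4° = 22.8; c'Δl = 14.38; W sinα = 23.9
Σc'Δl = 43.8 kN/m; ΣN' = 209.0 kN/m; ΣW sinα = 77.9 kN/m
Resisting = 43.8 + 209.0·tan25.8° = 43.8 + 101.1 = 144.8 kN/m
FS = 144.8 / 77.9 = 1.860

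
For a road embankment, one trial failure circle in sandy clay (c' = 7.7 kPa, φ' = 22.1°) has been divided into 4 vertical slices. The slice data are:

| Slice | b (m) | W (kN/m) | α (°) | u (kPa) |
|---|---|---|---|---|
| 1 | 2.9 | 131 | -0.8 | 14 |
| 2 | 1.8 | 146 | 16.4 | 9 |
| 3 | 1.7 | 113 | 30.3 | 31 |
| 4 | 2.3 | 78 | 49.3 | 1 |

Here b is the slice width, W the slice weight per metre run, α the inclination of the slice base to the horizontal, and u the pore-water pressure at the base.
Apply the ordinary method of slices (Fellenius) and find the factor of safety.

Ordinary method of slices: FS = Σ[c'·Δl_i + (W_i cosα_i − u_i·Δl_i)·tanφ'] / Σ W_i sinα_i, with Δl_i = b_i / cosα_i.
Slice 1: Δl = 2.9/cos(-0.8°) = 2.900 m; N'_1 = 131·cos(-0.8°) − 14·2.900 = 90.4; c'Δl = 22.33; W sinα = -1.8
Slice 2: Δl = 1.8/cos16.4° = 1.876 m; N'_2 = 146·cos16.4° − 9·1.876 = 123.2; c'Δl = 14.45; W sinα = 41.2
Slice 3: Δl = 1.7/cos30.3° = 1.969 m; N'_3 = 113·cos30.3° − 31·1.969 = 36.5; c'Δl = 15.16; W sinα = 57.0
Slice 4: Δl = 2.3/cos49.3° = 3.527 m; N'_4 = 78·cos49.3° − 1·3.527 = 47.3; c'Δl = 27.16; W sinα = 59.1
Σc'Δl = 79.1 kN/m; ΣN' = 297.4 kN/m; ΣW sinα = 155.5 kN/m
Resisting = 79.1 + 297.4·tan22.1° = 79.1 + 120.8 = 199.9 kN/m
FS = 199.9 / 155.5 = 1.285

FS = 1.29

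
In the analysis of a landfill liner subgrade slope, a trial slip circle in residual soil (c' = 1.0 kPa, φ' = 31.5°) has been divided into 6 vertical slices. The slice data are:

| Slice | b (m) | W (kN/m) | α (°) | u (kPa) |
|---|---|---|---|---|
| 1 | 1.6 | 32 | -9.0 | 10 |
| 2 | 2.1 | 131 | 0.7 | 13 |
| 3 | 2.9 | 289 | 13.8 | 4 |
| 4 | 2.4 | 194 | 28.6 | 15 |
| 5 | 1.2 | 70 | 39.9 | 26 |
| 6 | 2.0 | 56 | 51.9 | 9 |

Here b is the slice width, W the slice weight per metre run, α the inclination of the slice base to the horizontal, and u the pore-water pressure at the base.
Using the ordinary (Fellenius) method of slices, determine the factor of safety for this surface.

Ordinary method of slices: FS = Σ[c'·Δl_i + (W_i cosα_i − u_i·Δl_i)·tanφ'] / Σ W_i sinα_i, with Δl_i = b_i / cosα_i.
Slice 1: Δl = 1.6/cos(-9.0°) = 1.620 m; N'_1 = 32·cos(-9.0°) − 10·1.620 = 15.4; c'Δl = 1.62; W sinα = -5.0
Slice 2: Δl = 2.1/cos0.7° = 2.100 m; N'_2 = 131·cos0.7° − 13·2.100 = 103.7; c'Δl = 2.10; W sinα = 1.6
Slice 3: Δl = 2.9/cos13.8° = 2.986 m; N'_3 = 289·cos13.8° − 4·2.986 = 268.7; c'Δl = 2.99; W sinα = 68.9
Slice 4: Δl = 2.4/cos28.6° = 2.734 m; N'_4 = 194·cos28.6° − 15·2.734 = 129.3; c'Δl = 2.73; W sinα = 92.9
Slice 5: Δl = 1.2/cos39.9° = 1.564 m; N'_5 = 70·cos39.9° − 26·1.564 = 13.0; c'Δl = 1.56; W sinα = 44.9
Slice 6: Δl = 2.0/cos51.9° = 3.241 m; N'_6 = 56·cos51.9° − 9·3.241 = 5.4; c'Δl = 3.24; W sinα = 44.1
Σc'Δl = 14.2 kN/m; ΣN' = 535.5 kN/m; ΣW sinα = 247.4 kN/m
Resisting = 14.2 + 535.5·tan31.5° = 14.2 + 328.2 = 342.4 kN/m
FS = 342.4 / 247.4 = 1.384

FS = 1.38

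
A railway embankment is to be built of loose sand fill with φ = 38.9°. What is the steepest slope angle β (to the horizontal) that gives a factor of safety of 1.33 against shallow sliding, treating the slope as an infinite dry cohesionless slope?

β = 31.2°

For an infinite dry cohesionless slope FS = tanφ/tanβ, so tanβ = tanφ / FS.
tanβ = tan38.9° / 1.33 = 0.8069 / 1.33 = 0.6067
β = arctan(0.6067) = 31.24°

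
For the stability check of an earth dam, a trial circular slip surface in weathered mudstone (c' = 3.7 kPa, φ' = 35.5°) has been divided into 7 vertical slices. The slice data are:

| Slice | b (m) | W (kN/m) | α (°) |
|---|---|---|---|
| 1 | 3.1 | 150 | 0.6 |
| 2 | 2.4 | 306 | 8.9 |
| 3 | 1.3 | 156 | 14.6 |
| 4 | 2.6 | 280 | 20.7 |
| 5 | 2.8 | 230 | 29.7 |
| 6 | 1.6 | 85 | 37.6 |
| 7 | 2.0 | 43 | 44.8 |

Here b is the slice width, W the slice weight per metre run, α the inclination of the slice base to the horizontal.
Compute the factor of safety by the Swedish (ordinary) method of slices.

Ordinary method of slices: FS = Σ[c'·Δl_i + (W_i cosα_i)·tanφ'] / Σ W_i sinα_i, with Δl_i = b_i / cosα_i.
Slice 1: Δl = 3.1/cos0.6° = 3.100 m; N'_1 = 150·cos0.6° = 150.0; c'Δl = 11.47; W sinα = 1.6
Slice 2: Δl = 2.4/cos8.9° = 2.429 m; N'_2 = 306·cos8.9° = 302.3; c'Δl = 8.99; W sinα = 47.3
Slice 3: Δl = 1.3/cos14.6° = 1.343 m; N'_3 = 156·cos14.6° = 151.0; c'Δl = 4.97; W sinα = 39.3
Slice 4: Δl = 2.6/cos20.7° = 2.779 m; N'_4 = 280·cos20.7° = 261.9; c'Δl = 10.28; W sinα = 99.0
Slice 5: Δl = 2.8/cos29.7° = 3.223 m; N'_5 = 230·cos29.7° = 199.8; c'Δl = 11.93; W sinα = 114.0
Slice 6: Δl = 1.6/cos37.6° = 2.019 m; N'_6 = 85·cos37.6° = 67.3; c'Δl = 7.47; W sinα = 51.9
Slice 7: Δl = 2.0/cos44.8° = 2.819 m; N'_7 = 43·cos44.8° = 30.5; c'Δl = 10.43; W sinα = 30.3
Σc'Δl = 65.5 kN/m; ΣN' = 1162.8 kN/m; ΣW sinα = 383.3 kN/m
Resisting = 65.5 + 1162.8·tan35.5° = 65.5 + 829.4 = 895.0 kN/m
FS = 895.0 / 383.3 = 2.335

FS = 2.33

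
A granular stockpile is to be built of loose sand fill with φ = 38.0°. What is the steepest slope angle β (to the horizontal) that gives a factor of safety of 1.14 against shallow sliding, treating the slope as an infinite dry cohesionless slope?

For an infinite dry cohesionless slope FS = tanφ/tanβ, so tanβ = tanφ / FS.
tanβ = tan38.0° / 1.14 = 0.7813 / 1.14 = 0.6853
β = arctan(0.6853) = 34.42°

β = 34.4°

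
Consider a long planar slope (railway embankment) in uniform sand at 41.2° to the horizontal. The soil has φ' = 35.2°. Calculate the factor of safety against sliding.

For a dry cohesionless infinite slope the factor of safety is FS = tanφ' / tanβ.
FS = tan35.2° / tan41.2° = 0.7054 / 0.8754 = 0.806

FS = 0.81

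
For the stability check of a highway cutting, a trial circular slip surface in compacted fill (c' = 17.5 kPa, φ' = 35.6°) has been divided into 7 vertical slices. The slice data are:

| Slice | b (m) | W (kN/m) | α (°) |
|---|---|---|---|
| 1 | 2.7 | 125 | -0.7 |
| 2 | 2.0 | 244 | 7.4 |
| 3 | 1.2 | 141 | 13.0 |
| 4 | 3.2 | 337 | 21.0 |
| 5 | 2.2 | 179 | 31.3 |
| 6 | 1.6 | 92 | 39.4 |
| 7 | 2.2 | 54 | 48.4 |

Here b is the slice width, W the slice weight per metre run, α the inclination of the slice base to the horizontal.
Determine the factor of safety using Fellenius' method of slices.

Ordinary method of slices: FS = Σ[c'·Δl_i + (W_i cosα_i)·tanφ'] / Σ W_i sinα_i, with Δl_i = b_i / cosα_i.
Slice 1: Δl = 2.7/cos(-0.7°) = 2.700 m; N'_1 = 125·cos(-0.7°) = 125.0; c'Δl = 47.25; W sinα = -1.5
Slice 2: Δl = 2.0/cos7.4° = 2.017 m; N'_2 = 244·cos7.4° = 242.0; c'Δl = 35.29; W sinα = 31.4
Slice 3: Δl = 1.2/cos13.0° = 1.232 m; N'_3 = 141·cos13.0° = 137.4; c'Δl = 21.55; W sinα = 31.7
Slice 4: Δl = 3.2/cos21.0° = 3.428 m; N'_4 = 337·cos21.0° = 314.6; c'Δl = 59.98; W sinα = 120.8
Slice 5: Δl = 2.2/cos31.3° = 2.575 m; N'_5 = 179·cos31.3° = 152.9; c'Δl = 45.06; W sinα = 93.0
Slice 6: Δl = 1.6/cos39.4° = 2.071 m; N'_6 = 92·cos39.4° = 71.1; c'Δl = 36.23; W sinα = 58.4
Slice 7: Δl = 2.2/cos48.4° = 3.314 m; N'_7 = 54·cos48.4° = 35.9; c'Δl = 57.99; W sinα = 40.4
Σc'Δl = 303.4 kN/m; ΣN' = 1078.9 kN/m; ΣW sinα = 374.2 kN/m
Resisting = 303.4 + 1078.9·tan35.6° = 303.4 + 772.4 = 1075.7 kN/m
FS = 1075.7 / 374.2 = 2.875

FS = 2.88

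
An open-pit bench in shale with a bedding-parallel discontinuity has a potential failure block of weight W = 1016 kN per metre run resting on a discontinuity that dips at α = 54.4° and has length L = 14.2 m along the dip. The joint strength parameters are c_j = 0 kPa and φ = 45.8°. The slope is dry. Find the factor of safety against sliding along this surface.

FS = 0.74

Resolving the block weight along and normal to the plane and applying the Mohr–Coulomb strength on the joint:
N' = W cosα = 1016·cos54.4° = 591.4 kN/m
Driving force T = W sinα = 1016·sin54.4° = 826.1 kN/m
Resisting force R = c_j·L + N'·tanφ = 0·14.2 + 591.4·tan45.8° = 0.0 + 608.2 = 608.2 kN/m
FS = R / T = 608.2 / 826.1 = 0.736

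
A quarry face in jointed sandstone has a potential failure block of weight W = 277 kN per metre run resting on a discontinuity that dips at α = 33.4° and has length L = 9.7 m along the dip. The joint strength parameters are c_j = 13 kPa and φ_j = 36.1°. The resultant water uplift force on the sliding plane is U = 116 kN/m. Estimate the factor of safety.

Resolving the block weight along and normal to the plane and applying the Mohr–Coulomb strength on the joint:
N' = W cosα − U = 277·cos33.4° − 116 = 115.3 kN/m
Driving force T = W sinα = 277·sin33.4° = 152.5 kN/m
Resisting force R = c_j·L + N'·tanφ_j = 13·9.7 + 115.3·tan36.1° = 126.1 + 84.0 = 210.1 kN/m
FS = R / T = 210.1 / 152.5 = 1.378

FS = 1.38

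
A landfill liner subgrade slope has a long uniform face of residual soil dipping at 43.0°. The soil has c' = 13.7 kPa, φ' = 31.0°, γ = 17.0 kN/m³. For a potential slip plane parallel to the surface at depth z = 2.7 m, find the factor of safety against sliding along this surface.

FS = 1.24

For an infinite slope with a slip plane parallel to the surface (no pore pressure): FS = [c' + γz cos²β tanφ'] / [γz sinβ cosβ].
γz = 17.0·2.7 = 45.90 kN/m²
Numerator = 13.7 + 45.90·cos²43.0°·tan31.0° = 13.7 + 45.90·0.5349·0.6009 = 28.452 kPa
Denominator = 45.90·sin43.0°·cos43.0° = 45.90·0.6820·0.7314 = 22.894 kPa
FS = 28.452 / 22.894 = 1.243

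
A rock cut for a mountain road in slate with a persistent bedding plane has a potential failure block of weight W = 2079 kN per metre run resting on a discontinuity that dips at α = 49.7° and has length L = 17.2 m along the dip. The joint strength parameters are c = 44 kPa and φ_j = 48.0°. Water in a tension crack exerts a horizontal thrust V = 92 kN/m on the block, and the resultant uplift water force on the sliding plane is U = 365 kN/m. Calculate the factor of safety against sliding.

Resolving the block weight along and normal to the plane and applying the Mohr–Coulomb strength on the joint:
N' = W cosα − U − V sinα = 2079·cos49.7° − 365 − 92·sin49.7° = 909.5 kN/m
Driving force T = W sinα + V cosα = 2079·sin49.7° + 92·cos49.7° = 1645.1 kN/m
Resisting force R = c·L + N'·tanφ_j = 44·17.2 + 909.5·tan48.0° = 756.8 + 1010.1 = 1766.9 kN/m
FS = R / T = 1766.9 / 1645.1 = 1.074

FS = 1.07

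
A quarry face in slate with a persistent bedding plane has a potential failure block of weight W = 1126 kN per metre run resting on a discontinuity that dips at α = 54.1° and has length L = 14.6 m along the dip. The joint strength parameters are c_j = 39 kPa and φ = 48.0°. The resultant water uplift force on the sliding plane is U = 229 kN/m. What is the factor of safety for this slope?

FS = 1.15

Resolving the block weight along and normal to the plane and applying the Mohr–Coulomb strength on the joint:
N' = W cosα − U = 1126·cos54.1° − 229 = 431.3 kN/m
Driving force T = W sinα = 1126·sin54.1° = 912.1 kN/m
Resisting force R = c_j·L + N'·tanφ = 39·14.6 + 431.3·tan48.0° = 569.4 + 479.0 = 1048.4 kN/m
FS = R / T = 1048.4 / 912.1 = 1.149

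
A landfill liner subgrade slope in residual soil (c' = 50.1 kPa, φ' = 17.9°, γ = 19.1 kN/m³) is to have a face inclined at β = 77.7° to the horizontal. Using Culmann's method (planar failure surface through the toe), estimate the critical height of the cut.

Culmann's analysis gives the critical failure plane at α_cr = (β + φ')/2 = (77.7 + 17.9)/2 = 47.8°, and the critical height
H_c = (4c'/γ) · sinβ cosφ' / [1 − cos(β − φ')]
    = (4·50.1/19.1) · sin77.7°·cos17.9° / [1 − cos(59.8°)]
    = 10.492 · 0.9770·0.9516 / [1 − 0.5030]
    = 10.492 · 0.9298 / 0.4970
    = 19.63 m

H_c = 19.63 m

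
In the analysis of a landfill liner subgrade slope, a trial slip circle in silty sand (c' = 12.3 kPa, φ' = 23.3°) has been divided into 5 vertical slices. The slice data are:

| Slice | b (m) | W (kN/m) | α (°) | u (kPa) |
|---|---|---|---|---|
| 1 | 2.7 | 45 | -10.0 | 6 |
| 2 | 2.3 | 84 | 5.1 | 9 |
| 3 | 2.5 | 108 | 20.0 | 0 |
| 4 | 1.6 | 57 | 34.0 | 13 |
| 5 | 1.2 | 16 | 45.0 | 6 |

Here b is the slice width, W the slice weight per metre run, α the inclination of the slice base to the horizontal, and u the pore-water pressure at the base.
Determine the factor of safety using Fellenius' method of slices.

FS = 2.91

Ordinary method of slices: FS = Σ[c'·Δl_i + (W_i cosα_i − u_i·Δl_i)·tanφ'] / Σ W_i sinα_i, with Δl_i = b_i / cosα_i.
Slice 1: Δl = 2.7/cos(-10.0°) = 2.742 m; N'_1 = 45·cos(-10.0°) − 6·2.742 = 27.9; c'Δl = 33.72; W sinα = -7.8
Slice 2: Δl = 2.3/cos5.1° = 2.309 m; N'_2 = 84·cos5.1° − 9·2.309 = 62.9; c'Δl = 28.40; W sinα = 7.5
Slice 3: Δl = 2.5/cos20.0° = 2.660 m; N'_3 = 108·cos20.0° − 0·2.660 = 101.5; c'Δl = 32.72; W sinα = 36.9
Slice 4: Δl = 1.6/cos34.0° = 1.930 m; N'_4 = 57·cos34.0° − 13·1.930 = 22.2; c'Δl = 23.74; W sinα = 31.9
Slice 5: Δl = 1.2/cos45.0° = 1.697 m; N'_5 = 16·cos45.0° − 6·1.697 = 1.1; c'Δl = 20.87; W sinα = 11.3
Σc'Δl = 139.5 kN/m; ΣN' = 215.5 kN/m; ΣW sinα = 79.8 kN/m
Resisting = 139.5 + 215.5·tan23.3° = 139.5 + 92.8 = 232.3 kN/m
FS = 232.3 / 79.8 = 2.912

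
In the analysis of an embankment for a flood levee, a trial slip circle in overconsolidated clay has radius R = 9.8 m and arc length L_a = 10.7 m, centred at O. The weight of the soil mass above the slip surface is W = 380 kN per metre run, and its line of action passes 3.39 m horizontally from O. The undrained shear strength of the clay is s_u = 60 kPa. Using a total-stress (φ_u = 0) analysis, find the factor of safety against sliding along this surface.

Taking moments about the centre O, the resisting moment is provided by the undrained shear strength acting along the arc:
M_R = s_u·L_a·R = 60·10.70·9.8 = 6291.6 kN·m/m
M_D = W·d = 380·3.39 = 1288.2 kN·m/m
FS = M_R / M_D = 6291.6 / 1288.2 = 4.884

FS = 4.88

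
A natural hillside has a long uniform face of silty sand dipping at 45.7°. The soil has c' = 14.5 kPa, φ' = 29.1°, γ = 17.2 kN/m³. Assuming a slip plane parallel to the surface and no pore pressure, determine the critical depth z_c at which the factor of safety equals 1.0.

z_c = 3.69 m

Setting FS = 1.00 in FS = [c' + γz cos²β tanφ'] / [γz sinβ cosβ] and solving for z:
z = c' / [γ cosβ (FS·sinβ − cosβ·tanφ')]
  = 14.5 / [17.2·cos45.7°·(1.00·sin45.7° − cos45.7°·tan29.1°)]
  = 14.5 / [17.2·0.6984·(1.00·0.7157 − 0.6984·0.5566)]
  = 14.5 / 3.9277 = 3.692 m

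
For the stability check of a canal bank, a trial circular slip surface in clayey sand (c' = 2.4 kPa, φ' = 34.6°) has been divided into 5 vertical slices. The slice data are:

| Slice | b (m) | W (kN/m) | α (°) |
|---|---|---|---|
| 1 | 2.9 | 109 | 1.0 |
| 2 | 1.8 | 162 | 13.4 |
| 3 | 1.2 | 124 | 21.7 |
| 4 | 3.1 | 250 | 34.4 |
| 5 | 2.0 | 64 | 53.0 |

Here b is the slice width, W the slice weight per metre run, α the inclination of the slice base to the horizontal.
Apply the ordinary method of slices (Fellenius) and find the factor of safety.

Ordinary method of slices: FS = Σ[c'·Δl_i + (W_i cosα_i)·tanφ'] / Σ W_i sinα_i, with Δl_i = b_i / cosα_i.
Slice 1: Δl = 2.9/cos1.0° = 2.900 m; N'_1 = 109·cos1.0° = 109.0; c'Δl = 6.96; W sinα = 1.9
Slice 2: Δl = 1.8/cos13.4° = 1.850 m; N'_2 = 162·cos13.4° = 157.6; c'Δl = 4.44; W sinα = 37.5
Slice 3: Δl = 1.2/cos21.7° = 1.292 m; N'_3 = 124·cos21.7° = 115.2; c'Δl = 3.10; W sinα = 45.8
Slice 4: Δl = 3.1/cos34.4° = 3.757 m; N'_4 = 250·cos34.4° = 206.3; c'Δl = 9.02; W sinα = 141.2
Slice 5: Δl = 2.0/cos53.0° = 3.323 m; N'_5 = 64·cos53.0° = 38.5; c'Δl = 7.98; W sinα = 51.1
Σc'Δl = 31.5 kN/m; ΣN' = 626.6 kN/m; ΣW sinα = 277.6 kN/m
Resisting = 31.5 + 626.6·tan34.6° = 31.5 + 432.2 = 463.7 kN/m
FS = 463.7 / 277.6 = 1.670

FS = 1.67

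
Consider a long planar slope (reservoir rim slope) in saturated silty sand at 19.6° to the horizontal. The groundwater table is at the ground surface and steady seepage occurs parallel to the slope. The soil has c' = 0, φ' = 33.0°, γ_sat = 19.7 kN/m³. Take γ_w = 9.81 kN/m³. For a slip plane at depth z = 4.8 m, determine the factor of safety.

FS = 0.92

With seepage parallel to the slope and the water table at the surface, the effective normal stress on the slip plane uses the buoyant unit weight γ' = γ_sat − γ_w while the driving shear stress uses γ_sat:
FS = [c' + γ' z cos²β tanφ'] / [γ_sat z sinβ cosβ]
(For c' = 0 this reduces to FS = (γ'/γ_sat)·tanφ'/tanβ.)
γ' = 19.7 − 9.81 = 9.89 kN/m³
Numerator = 0.0 + 9.89·4.8·cos²19.6°·tan33.0° = 0.0 + 9.89·4.8·0.8875·0.6494 = 27.360 kPa
Denominator = 19.7·4.8·sin19.6°·cos19.6° = 19.7·4.8·0.3355·0.9421 = 29.882 kPa
FS = 27.360 / 29.882 = 0.916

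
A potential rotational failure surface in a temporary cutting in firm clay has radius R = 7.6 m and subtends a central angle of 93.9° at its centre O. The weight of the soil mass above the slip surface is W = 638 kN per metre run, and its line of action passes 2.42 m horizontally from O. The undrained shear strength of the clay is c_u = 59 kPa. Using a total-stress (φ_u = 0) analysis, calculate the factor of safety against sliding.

Taking moments about the centre O, the resisting moment is provided by the undrained shear strength acting along the arc:
Arc length L_a = R·θ = 7.6·(93.9°·π/180) = 7.6·1.6389 = 12.46 m
M_R = c_u·L_a·R = 59·12.46·7.6 = 5585.0 kN·m/m
M_D = W·d = 638·2.42 = 1544.0 kN·m/m
FS = M_R / M_D = 5585.0 / 1544.0 = 3.617

FS = 3.62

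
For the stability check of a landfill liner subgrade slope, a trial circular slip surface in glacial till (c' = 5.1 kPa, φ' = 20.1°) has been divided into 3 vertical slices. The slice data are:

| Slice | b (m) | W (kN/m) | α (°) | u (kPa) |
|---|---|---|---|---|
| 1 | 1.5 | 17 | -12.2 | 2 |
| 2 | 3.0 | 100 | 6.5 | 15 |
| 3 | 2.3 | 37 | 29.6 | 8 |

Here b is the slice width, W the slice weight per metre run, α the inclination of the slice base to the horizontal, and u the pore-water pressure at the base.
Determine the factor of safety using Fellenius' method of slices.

Ordinary method of slices: FS = Σ[c'·Δl_i + (W_i cosα_i − u_i·Δl_i)·tanφ'] / Σ W_i sinα_i, with Δl_i = b_i / cosα_i.
Slice 1: Δl = 1.5/cos(-12.2°) = 1.535 m; N'_1 = 17·cos(-12.2°) − 2·1.535 = 13.5; c'Δl = 7.83; W sinα = -3.6
Slice 2: Δl = 3.0/cos6.5° = 3.019 m; N'_2 = 100·cos6.5° − 15·3.019 = 54.1; c'Δl = 15.40; W sinα = 11.3
Slice 3: Δl = 2.3/cos29.6° = 2.645 m; N'_3 = 37·cos29.6° − 8·2.645 = 11.0; c'Δl = 13.49; W sinα = 18.3
Σc'Δl = 36.7 kN/m; ΣN' = 78.6 kN/m; ΣW sinα = 26.0 kN/m
Resisting = 36.7 + 78.6·tan20.1° = 36.7 + 28.8 = 65.5 kN/m
FS = 65.5 / 26.0 = 2.518

FS = 2.52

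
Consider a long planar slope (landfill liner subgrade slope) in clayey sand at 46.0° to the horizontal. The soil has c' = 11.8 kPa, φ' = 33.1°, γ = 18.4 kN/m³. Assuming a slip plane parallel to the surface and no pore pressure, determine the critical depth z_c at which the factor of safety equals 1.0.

Setting FS = 1.00 in FS = [c' + γz cos²β tanφ'] / [γz sinβ cosβ] and solving for z:
z = c' / [γ cosβ (FS·sinβ − cosβ·tanφ')]
  = 11.8 / [18.4·cos46.0°·(1.00·sin46.0° − cos46.0°·tan33.1°)]
  = 11.8 / [18.4·0.6947·(1.00·0.7193 − 0.6947·0.6519)]
  = 11.8 / 3.4063 = 3.464 m

z_c = 3.46 m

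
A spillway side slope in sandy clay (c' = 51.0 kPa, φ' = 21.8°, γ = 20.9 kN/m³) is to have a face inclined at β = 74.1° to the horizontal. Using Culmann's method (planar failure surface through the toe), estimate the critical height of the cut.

Culmann's analysis gives the critical failure plane at α_cr = (β + φ')/2 = (74.1 + 21.8)/2 = 47.9°, and the critical height
H_c = (4c'/γ) · sinβ cosφ' / [1 − cos(β − φ')]
    = (4·51.0/20.9) · sin74.1°·cos21.8° / [1 − cos(52.3°)]
    = 9.761 · 0.9617·0.9285 / [1 − 0.6115]
    = 9.761 · 0.8930 / 0.3885
    = 22.44 m

H_c = 22.44 m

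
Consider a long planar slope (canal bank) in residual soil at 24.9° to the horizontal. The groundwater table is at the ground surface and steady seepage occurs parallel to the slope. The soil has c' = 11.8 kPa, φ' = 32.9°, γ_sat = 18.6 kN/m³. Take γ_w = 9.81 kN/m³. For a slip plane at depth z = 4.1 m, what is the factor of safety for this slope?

With seepage parallel to the slope and the water table at the surface, the effective normal stress on the slip plane uses the buoyant unit weight γ' = γ_sat − γ_w while the driving shear stress uses γ_sat:
FS = [c' + γ' z cos²β tanφ'] / [γ_sat z sinβ cosβ]
γ' = 18.6 − 9.81 = 8.79 kN/m³
Numerator = 11.8 + 8.79·4.1·cos²24.9°·tan32.9° = 11.8 + 8.79·4.1·0.8227·0.6469 = 30.982 kPa
Denominator = 18.6·4.1·sin24.9°·cos24.9° = 18.6·4.1·0.4210·0.9070 = 29.124 kPa
FS = 30.982 / 29.124 = 1.064

FS = 1.06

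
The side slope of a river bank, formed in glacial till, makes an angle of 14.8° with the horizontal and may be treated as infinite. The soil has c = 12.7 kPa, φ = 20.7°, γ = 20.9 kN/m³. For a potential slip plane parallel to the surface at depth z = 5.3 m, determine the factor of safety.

For an infinite slope with a slip plane parallel to the surface (no pore pressure): FS = [c + γz cos²β tanφ] / [γz sinβ cosβ].
γz = 20.9·5.3 = 110.77 kN/m²
Numerator = 12.7 + 110.77·cos²14.8°·tan20.7° = 12.7 + 110.77·0.9347·0.3779 = 51.825 kPa
Denominator = 110.77·sin14.8°·cos14.8° = 110.77·0.2554·0.9668 = 27.357 kPa
FS = 51.825 / 27.357 = 1.894

FS = 1.89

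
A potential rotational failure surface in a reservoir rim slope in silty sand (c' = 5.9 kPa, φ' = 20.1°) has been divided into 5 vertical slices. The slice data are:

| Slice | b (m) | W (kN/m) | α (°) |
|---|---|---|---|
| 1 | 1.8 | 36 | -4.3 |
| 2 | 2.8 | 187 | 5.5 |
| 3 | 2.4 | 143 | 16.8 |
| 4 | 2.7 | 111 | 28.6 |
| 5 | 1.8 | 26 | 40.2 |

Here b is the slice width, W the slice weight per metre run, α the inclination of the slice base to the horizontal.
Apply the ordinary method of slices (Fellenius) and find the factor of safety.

FS = 1.96

Ordinary method of slices: FS = Σ[c'·Δl_i + (W_i cosα_i)·tanφ'] / Σ W_i sinα_i, with Δl_i = b_i / cosα_i.
Slice 1: Δl = 1.8/cos(-4.3°) = 1.805 m; N'_1 = 36·cos(-4.3°) = 35.9; c'Δl = 10.65; W sinα = -2.7
Slice 2: Δl = 2.8/cos5.5° = 2.813 m; N'_2 = 187·cos5.5° = 186.1; c'Δl = 16.60; W sinα = 17.9
Slice 3: Δl = 2.4/cos16.8° = 2.507 m; N'_3 = 143·cos16.8° = 136.9; c'Δl = 14.79; W sinα = 41.3
Slice 4: Δl = 2.7/cos28.6° = 3.075 m; N'_4 = 111·cos28.6° = 97.5; c'Δl = 18.14; W sinα = 53.1
Slice 5: Δl = 1.8/cos40.2° = 2.357 m; N'_5 = 26·cos40.2° = 19.9; c'Δl = 13.90; W sinα = 16.8
Σc'Δl = 74.1 kN/m; ΣN' = 476.2 kN/m; ΣW sinα = 126.5 kN/m
Resisting = 74.1 + 476.2·tan20.1° = 74.1 + 174.3 = 248.4 kN/m
FS = 248.4 / 126.5 = 1.964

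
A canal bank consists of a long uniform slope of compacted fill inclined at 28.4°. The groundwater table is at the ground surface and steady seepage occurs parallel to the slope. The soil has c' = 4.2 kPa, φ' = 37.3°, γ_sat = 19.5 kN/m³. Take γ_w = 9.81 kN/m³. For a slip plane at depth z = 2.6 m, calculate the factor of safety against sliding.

With seepage parallel to the slope and the water table at the surface, the effective normal stress on the slip plane uses the buoyant unit weight γ' = γ_sat − γ_w while the driving shear stress uses γ_sat:
FS = [c' + γ' z cos²β tanφ'] / [γ_sat z sinβ cosβ]
γ' = 19.5 − 9.81 = 9.69 kN/m³
Numerator = 4.2 + 9.69·2.6·cos²28.4°·tan37.3° = 4.2 + 9.69·2.6·0.7738·0.7618 = 19.051 kPa
Denominator = 19.5·2.6·sin28.4°·cos28.4° = 19.5·2.6·0.4756·0.8796 = 21.212 kPa
FS = 19.051 / 21.212 = 0.898

FS = 0.90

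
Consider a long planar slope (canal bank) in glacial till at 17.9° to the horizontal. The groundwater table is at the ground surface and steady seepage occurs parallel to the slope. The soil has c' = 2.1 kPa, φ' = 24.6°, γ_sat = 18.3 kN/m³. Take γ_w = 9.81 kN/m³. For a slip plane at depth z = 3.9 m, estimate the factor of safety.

With seepage parallel to the slope and the water table at the surface, the effective normal stress on the slip plane uses the buoyant unit weight γ' = γ_sat − γ_w while the driving shear stress uses γ_sat:
FS = [c' + γ' z cos²β tanφ'] / [γ_sat z sinβ cosβ]
γ' = 18.3 − 9.81 = 8.49 kN/m³
Numerator = 2.1 + 8.49·3.9·cos²17.9°·tan24.6° = 2.1 + 8.49·3.9·0.9055·0.4578 = 15.827 kPa
Denominator = 18.3·3.9·sin17.9°·cos17.9° = 18.3·3.9·0.3074·0.9516 = 20.874 kPa
FS = 15.827 / 20.874 = 0.758

FS = 0.76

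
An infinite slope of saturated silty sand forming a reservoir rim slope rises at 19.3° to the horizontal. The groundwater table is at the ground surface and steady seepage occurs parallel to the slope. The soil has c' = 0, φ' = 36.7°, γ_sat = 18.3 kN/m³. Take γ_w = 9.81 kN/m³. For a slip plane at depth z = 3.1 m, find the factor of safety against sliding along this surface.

With seepage parallel to the slope and the water table at the surface, the effective normal stress on the slip plane uses the buoyant unit weight γ' = γ_sat − γ_w while the driving shear stress uses γ_sat:
FS = [c' + γ' z cos²β tanφ'] / [γ_sat z sinβ cosβ]
(For c' = 0 this reduces to FS = (γ'/γ_sat)·tanφ'/tanβ.)
γ' = 18.3 − 9.81 = 8.49 kN/m³
Numerator = 0.0 + 8.49·3.1·cos²19.3°·tan36.7° = 0.0 + 8.49·3.1·0.8908·0.7454 = 17.475 kPa
Denominator = 18.3·3.1·sin19.3°·cos19.3° = 18.3·3.1·0.3305·0.9438 = 17.696 kPa
FS = 17.475 / 17.696 = 0.987

FS = 0.99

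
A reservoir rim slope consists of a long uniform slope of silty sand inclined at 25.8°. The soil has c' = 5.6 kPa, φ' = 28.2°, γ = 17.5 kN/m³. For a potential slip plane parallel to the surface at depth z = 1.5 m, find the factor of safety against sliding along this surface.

FS = 1.65

For an infinite slope with a slip plane parallel to the surface (no pore pressure): FS = [c' + γz cos²β tanφ'] / [γz sinβ cosβ].
γz = 17.5·1.5 = 26.25 kN/m²
Numerator = 5.6 + 26.25·cos²25.8°·tan28.2° = 5.6 + 26.25·0.8106·0.5362 = 17.009 kPa
Denominator = 26.25·sin25.8°·cos25.8° = 26.25·0.4352·0.9003 = 10.286 kPa
FS = 17.009 / 10.286 = 1.654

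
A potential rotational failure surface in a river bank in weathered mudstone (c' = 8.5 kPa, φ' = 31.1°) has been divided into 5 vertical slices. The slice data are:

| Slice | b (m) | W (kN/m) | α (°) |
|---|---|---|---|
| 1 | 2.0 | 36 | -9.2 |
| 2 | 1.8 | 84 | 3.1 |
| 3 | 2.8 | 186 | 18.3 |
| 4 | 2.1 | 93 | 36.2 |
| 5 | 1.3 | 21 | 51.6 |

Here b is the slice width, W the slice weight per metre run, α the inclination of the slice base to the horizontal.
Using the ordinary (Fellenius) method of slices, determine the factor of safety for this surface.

Ordinary method of slices: FS = Σ[c'·Δl_i + (W_i cosα_i)·tanφ'] / Σ W_i sinα_i, with Δl_i = b_i / cosα_i.
Slice 1: Δl = 2.0/cos(-9.2°) = 2.026 m; N'_1 = 36·cos(-9.2°) = 35.5; c'Δl = 17.22; W sinα = -5.8
Slice 2: Δl = 1.8/cos3.1° = 1.803 m; N'_2 = 84·cos3.1° = 83.9; c'Δl = 15.32; W sinα = 4.5
Slice 3: Δl = 2.8/cos18.3° = 2.949 m; N'_3 = 186·cos18.3° = 176.6; c'Δl = 25.07; W sinα = 58.4
Slice 4: Δl = 2.1/cos36.2° = 2.602 m; N'_4 = 93·cos36.2° = 75.0; c'Δl = 22.12; W sinα = 54.9
Slice 5: Δl = 1.3/cos51.6° = 2.093 m; N'_5 = 21·cos51.6° = 13.0; c'Δl = 17.79; W sinα = 16.5
Σc'Δl = 97.5 kN/m; ΣN' = 384.1 kN/m; ΣW sinα = 128.6 kN/m
Resisting = 97.5 + 384.1·tan31.1° = 97.5 + 231.7 = 329.2 kN/m
FS = 329.2 / 128.6 = 2.561

FS = 2.56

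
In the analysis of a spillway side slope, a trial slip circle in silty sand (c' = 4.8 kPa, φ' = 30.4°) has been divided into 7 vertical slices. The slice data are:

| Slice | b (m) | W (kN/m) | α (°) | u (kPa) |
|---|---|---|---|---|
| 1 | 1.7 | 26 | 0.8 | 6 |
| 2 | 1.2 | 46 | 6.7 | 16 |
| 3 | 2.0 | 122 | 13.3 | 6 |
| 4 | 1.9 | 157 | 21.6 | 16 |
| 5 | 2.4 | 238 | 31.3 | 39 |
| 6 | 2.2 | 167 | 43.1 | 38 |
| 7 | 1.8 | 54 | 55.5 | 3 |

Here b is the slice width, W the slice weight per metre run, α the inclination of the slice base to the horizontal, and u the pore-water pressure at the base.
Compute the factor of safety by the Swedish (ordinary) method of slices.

Ordinary method of slices: FS = Σ[c'·Δl_i + (W_i cosα_i − u_i·Δl_i)·tanφ'] / Σ W_i sinα_i, with Δl_i = b_i / cosα_i.
Slice 1: Δl = 1.7/cos0.8° = 1.700 m; N'_1 = 26·cos0.8° − 6·1.700 = 15.8; c'Δl = 8.16; W sinα = 0.4
Slice 2: Δl = 1.2/cos6.7° = 1.208 m; N'_2 = 46·cos6.7° − 16·1.208 = 26.4; c'Δl = 5.80; W sinα = 5.4
Slice 3: Δl = 2.0/cos13.3° = 2.055 m; N'_3 = 122·cos13.3° − 6·2.055 = 106.4; c'Δl = 9.86; W sinα = 28.1
Slice 4: Δl = 1.9/cos21.6° = 2.044 m; N'_4 = 157·cos21.6° − 16·2.044 = 113.3; c'Δl = 9.81; W sinα = 57.8
Slice 5: Δl = 2.4/cos31.3° = 2.809 m; N'_5 = 238·cos31.3° − 39·2.809 = 93.8; c'Δl = 13.48; W sinα = 123.6
Slice 6: Δl = 2.2/cos43.1° = 3.013 m; N'_6 = 167·cos43.1° − 38·3.013 = 7.4; c'Δl = 14.46; W sinα = 114.1
Slice 7: Δl = 1.8/cos55.5° = 3.178 m; N'_7 = 54·cos55.5° − 3·3.178 = 21.1; c'Δl = 15.25; W sinα = 44.5
Σc'Δl = 76.8 kN/m; ΣN' = 384.1 kN/m; ΣW sinα = 373.8 kN/m
Resisting = 76.8 + 384.1·tan30.4° = 76.8 + 225.4 = 302.2 kN/m
FS = 302.2 / 373.8 = 0.808

FS = 0.81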